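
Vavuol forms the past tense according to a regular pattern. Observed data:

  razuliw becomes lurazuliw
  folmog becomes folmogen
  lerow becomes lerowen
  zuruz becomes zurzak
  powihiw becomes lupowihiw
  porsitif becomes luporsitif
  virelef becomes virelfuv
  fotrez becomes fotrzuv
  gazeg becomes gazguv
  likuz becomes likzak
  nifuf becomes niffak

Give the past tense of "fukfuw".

fukfwak

virelef and porsitif both end in -f yet inflect differently (virelfuv, luporsitif), so the final letter is not what conditions the rule; the last vowel is.
"fukfuw" has last vowel 'u'. The stems whose last vowel is 'u' (likuz → likzak, zuruz → zurzak, nifuf → niffak) delete the last vowel and add -ak.
So fukfuw → fukfwak.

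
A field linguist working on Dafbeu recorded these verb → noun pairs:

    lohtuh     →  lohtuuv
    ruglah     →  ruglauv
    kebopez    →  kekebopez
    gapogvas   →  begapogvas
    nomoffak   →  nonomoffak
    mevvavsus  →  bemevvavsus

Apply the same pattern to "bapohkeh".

bapohkeuv

mevvavsus and lohtuh both have last vowel 'u' yet inflect differently (bemevvavsus, lohtuuv), so the last vowel is not what conditions the rule; the final letter is.
"bapohkeh" ends in -h. The stems ending in -h (lohtuh → lohtuuv, ruglah → ruglauv) drop the final letter and add -uv.
The other patterns: stems ending in -s add the prefix be-; stems ending in -k or -z repeat the first consonant+vowel as a prefix.
So bapohkeh → bapohkeuv.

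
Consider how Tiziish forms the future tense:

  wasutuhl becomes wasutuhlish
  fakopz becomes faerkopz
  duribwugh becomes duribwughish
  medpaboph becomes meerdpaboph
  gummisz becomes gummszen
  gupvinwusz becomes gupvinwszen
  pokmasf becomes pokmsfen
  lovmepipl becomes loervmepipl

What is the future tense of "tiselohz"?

gupvinwusz and fakopz both end in -z yet inflect differently (gupvinwszen, faerkopz), so the final letter is not what conditions the rule; the second-to-last letter is.
"tiselohz" has second-to-last letter 'h'. The one such stem in the data (wasutuhl → wasutuhlish) adds -ish, so the same rule applies.
So tiselohz → tiselohzish.

tiselohzish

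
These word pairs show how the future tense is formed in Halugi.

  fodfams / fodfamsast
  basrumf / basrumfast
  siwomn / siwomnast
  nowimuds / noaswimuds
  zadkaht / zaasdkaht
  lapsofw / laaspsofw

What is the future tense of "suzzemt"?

suzzemtast

"suzzemt" has second-to-last letter 'm'. The stems whose second-to-last letter is 'm' (fodfams → fodfamsast, basrumf → basrumfast, siwomn → siwomnast) add -ast.
So suzzemt → suzzemtast.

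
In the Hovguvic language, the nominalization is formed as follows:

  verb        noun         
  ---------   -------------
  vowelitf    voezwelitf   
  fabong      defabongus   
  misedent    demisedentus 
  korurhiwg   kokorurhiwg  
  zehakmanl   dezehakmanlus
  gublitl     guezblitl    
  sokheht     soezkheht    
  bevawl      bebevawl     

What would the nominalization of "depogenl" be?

dedepogenlus

zehakmanl and bevawl both end in -l yet inflect differently (dezehakmanlus, bebevawl), so the final letter is not what conditions the rule; the second-to-last letter is.
"depogenl" has second-to-last letter 'n'. The stems whose second-to-last letter is 'n' (misedent → demisedentus, fabong → defabongus, zehakmanl → dezehakmanlus) add de- … -us around the stem.
So depogenl → dedepogenlus.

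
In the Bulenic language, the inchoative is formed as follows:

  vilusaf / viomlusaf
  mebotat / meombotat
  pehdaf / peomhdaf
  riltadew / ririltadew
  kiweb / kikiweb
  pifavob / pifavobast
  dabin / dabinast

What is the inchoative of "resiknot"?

resiknotast

kiweb and pifavob both end in -b yet inflect differently (kikiweb, pifavobast), so the final letter is not what conditions the rule; the last vowel is.
"resiknot" has last vowel 'o'. The one such stem in the data (pifavob → pifavobast) adds -ast, so the same rule applies.
The other patterns: stems whose last vowel is 'a' insert -om- after the first vowel; stems whose last vowel is 'e' repeat the first consonant+vowel as a prefix.
So resiknot → resiknotast.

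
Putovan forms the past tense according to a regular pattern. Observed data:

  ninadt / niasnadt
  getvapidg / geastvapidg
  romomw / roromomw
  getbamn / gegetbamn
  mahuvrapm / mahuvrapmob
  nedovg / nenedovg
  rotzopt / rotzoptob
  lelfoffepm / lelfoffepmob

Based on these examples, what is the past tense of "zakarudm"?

zaaskarudm

"zakarudm" has second-to-last letter 'd'. The stems whose second-to-last letter is 'd' (ninadt → niasnadt, getvapidg → geastvapidg) insert -as- after the first vowel.
So zakarudm → zaaskarudm.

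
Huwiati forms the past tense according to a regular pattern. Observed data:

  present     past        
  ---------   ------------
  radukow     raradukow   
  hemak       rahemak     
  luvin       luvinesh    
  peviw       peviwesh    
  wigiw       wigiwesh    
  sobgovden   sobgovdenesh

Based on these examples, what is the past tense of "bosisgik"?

bosisgikesh

peviw and radukow both end in -w yet inflect differently (peviwesh, raradukow), so the final letter is not what conditions the rule; the last vowel is.
"bosisgik" has last vowel 'i'. The stems whose last vowel is 'i' (luvin → luvinesh, peviw → peviwesh, wigiw → wigiwesh) add -esh.
The other pattern: stems whose last vowel is 'a' or 'o' add the prefix ra-.
So bosisgik → bosisgikesh.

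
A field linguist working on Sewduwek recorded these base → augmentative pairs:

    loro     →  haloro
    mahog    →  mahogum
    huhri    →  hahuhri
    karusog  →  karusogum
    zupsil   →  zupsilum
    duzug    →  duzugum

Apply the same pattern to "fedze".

"fedze" ends in a vowel. The stems ending in a vowel (huhri → hahuhri, loro → haloro) add the prefix ha-.
The other pattern: stems ending in a consonant add -um.
So fedze → hafedze.

hafedze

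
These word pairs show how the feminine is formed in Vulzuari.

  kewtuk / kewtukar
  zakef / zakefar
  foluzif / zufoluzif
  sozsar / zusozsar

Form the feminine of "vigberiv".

foluzif and zakef both end in -f yet inflect differently (zufoluzif, zakefar), so the final letter is not what conditions the rule; the last vowel is.
"vigberiv" has last vowel 'i'. The one such stem in the data (foluzif → zufoluzif) adds the prefix zu-, so the same rule applies.
The other pattern: stems whose last vowel is 'e' or 'u' add -ar.
So vigberiv → zuvigberiv.

zuvigberiv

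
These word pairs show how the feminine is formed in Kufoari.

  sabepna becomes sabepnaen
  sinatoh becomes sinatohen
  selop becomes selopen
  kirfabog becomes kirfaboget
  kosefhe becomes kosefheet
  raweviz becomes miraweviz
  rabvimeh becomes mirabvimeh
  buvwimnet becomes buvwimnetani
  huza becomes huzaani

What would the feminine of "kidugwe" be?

sinatoh and rabvimeh both end in -h yet inflect differently (sinatohen, mirabvimeh), so the final letter is not what conditions the rule; the first letter is.
"kidugwe" begins with k-. The stems beginning with k- (kirfabog → kirfaboget, kosefhe → kosefheet) add -et.
The other patterns: stems beginning with s- add -en; stems beginning with r- add the prefix mi-; stems beginning with b- or h- add -ani.
So kidugwe → kidugweet.

kidugweet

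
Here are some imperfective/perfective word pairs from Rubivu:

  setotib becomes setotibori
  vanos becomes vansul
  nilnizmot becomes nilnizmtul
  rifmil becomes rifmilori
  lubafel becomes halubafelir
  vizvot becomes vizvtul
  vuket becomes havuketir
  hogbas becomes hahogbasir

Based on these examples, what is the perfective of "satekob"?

vanos and hogbas both end in -s yet inflect differently (vansul, hahogbasir), so the final letter is not what conditions the rule; the last vowel is.
"satekob" has last vowel 'o'. The stems whose last vowel is 'o' (vizvot → vizvtul, nilnizmot → nilnizmtul, vanos → vansul) delete the last vowel and add -ul.
The other patterns: stems whose last vowel is 'i' add -ori; stems whose last vowel is 'a' or 'e' add ha- … -ir around the stem.
So satekob → satekbul.

satekbul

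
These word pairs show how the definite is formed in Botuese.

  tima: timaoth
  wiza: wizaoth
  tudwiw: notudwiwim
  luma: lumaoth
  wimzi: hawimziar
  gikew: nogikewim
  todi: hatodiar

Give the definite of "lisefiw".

nolisefiwim

tudwiw and wimzi both have last vowel 'i' yet inflect differently (notudwiwim, hawimziar), so the last vowel is not what conditions the rule; the final letter is.
"lisefiw" ends in -w. The stems ending in -w (tudwiw → notudwiwim, gikew → nogikewim) add no- … -im around the stem.
So lisefiw → nolisefiwim.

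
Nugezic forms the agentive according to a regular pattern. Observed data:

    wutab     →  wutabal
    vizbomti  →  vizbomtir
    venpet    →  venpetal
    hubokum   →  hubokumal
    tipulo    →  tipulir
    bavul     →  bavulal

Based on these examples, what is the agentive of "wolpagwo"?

venpet and vizbomti both begin with v- yet inflect differently (venpetal, vizbomtir), so the first letter is not what conditions the rule; whether the stem ends in a vowel or a consonant is.
"wolpagwo" ends in a vowel. The stems ending in a vowel (tipulo → tipulir, vizbomti → vizbomtir) drop the final letter and add -ir.
So wolpagwo → wolpagwir.

wolpagwir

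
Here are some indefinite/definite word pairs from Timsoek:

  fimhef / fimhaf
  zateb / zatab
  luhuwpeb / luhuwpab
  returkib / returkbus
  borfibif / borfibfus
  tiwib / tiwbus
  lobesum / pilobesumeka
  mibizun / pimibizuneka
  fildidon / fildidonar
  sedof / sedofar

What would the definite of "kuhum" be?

zateb and returkib both end in -b yet inflect differently (zatab, returkbus), so the final letter is not what conditions the rule; the last vowel is.
"kuhum" has last vowel 'u'. The stems whose last vowel is 'u' (lobesum → pilobesumeka, mibizun → pimibizuneka) add pi- … -eka around the stem.
The other patterns: stems whose last vowel is 'e' change the last vowel to 'a'; stems whose last vowel is 'i' delete the last vowel and add -us; stems whose last vowel is 'o' add -ar.
So kuhum → pikuhumeka.

pikuhumeka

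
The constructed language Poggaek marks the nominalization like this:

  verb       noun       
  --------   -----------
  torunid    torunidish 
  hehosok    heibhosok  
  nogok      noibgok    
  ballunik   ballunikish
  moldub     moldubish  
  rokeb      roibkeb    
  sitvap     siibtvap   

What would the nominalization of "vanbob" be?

moldub and rokeb both end in -b yet inflect differently (moldubish, roibkeb), so the final letter is not what conditions the rule; the last vowel is.
"vanbob" has last vowel 'o'. The stems whose last vowel is 'o' (hehosok → heibhosok, nogok → noibgok) insert -ib- after the first vowel.
The other pattern: stems whose last vowel is 'i' or 'u' add -ish.
So vanbob → vaibnbob.

vaibnbob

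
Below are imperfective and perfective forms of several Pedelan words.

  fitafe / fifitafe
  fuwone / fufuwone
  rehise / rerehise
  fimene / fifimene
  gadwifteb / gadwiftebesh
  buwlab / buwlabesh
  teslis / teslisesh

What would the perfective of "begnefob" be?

fitafe and gadwifteb both have last vowel 'e' yet inflect differently (fifitafe, gadwiftebesh), so the last vowel is not what conditions the rule; the final letter is.
"begnefob" ends in -b. The stems ending in -b (gadwifteb → gadwiftebesh, buwlab → buwlabesh) add -esh.
So begnefob → begnefobesh.

begnefobesh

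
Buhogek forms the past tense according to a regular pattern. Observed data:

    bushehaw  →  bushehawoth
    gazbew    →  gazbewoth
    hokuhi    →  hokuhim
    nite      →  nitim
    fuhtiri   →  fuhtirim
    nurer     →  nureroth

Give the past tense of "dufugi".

gazbew and nite both have last vowel 'e' yet inflect differently (gazbewoth, nitim), so the last vowel is not what conditions the rule; whether the stem ends in a vowel or a consonant is.
"dufugi" ends in a vowel. The stems ending in a vowel (fuhtiri → fuhtirim, hokuhi → hokuhim, nite → nitim) drop the final letter and add -im.
The other pattern: stems ending in a consonant add -oth.
So dufugi → dufugim.

dufugim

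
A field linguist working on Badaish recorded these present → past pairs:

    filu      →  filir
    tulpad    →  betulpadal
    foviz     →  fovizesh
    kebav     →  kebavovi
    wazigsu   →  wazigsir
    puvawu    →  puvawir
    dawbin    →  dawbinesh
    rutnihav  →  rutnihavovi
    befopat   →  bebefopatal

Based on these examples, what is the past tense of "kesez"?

kebav and befopat both have last vowel 'a' yet inflect differently (kebavovi, bebefopatal), so the last vowel is not what conditions the rule; the final letter is.
"kesez" ends in -z. The one such stem in the data (foviz → fovizesh) adds -esh, so the same rule applies.
The other patterns: stems ending in -v add -ovi; stems ending in -d or -t add be- … -al around the stem; stems ending in -u drop the final letter and add -ir.
So kesez → kesezesh.

kesezesh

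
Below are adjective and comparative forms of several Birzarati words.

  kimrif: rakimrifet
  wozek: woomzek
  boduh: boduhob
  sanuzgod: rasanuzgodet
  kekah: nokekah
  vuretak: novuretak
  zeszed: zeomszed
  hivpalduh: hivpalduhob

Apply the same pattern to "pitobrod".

rapitobrodet

boduh and kekah both end in -h yet inflect differently (boduhob, nokekah), so the final letter is not what conditions the rule; the last vowel is.
"pitobrod" has last vowel 'o'. The one such stem in the data (sanuzgod → rasanuzgodet) adds ra- … -et around the stem, so the same rule applies.
So pitobrod → rapitobrodet.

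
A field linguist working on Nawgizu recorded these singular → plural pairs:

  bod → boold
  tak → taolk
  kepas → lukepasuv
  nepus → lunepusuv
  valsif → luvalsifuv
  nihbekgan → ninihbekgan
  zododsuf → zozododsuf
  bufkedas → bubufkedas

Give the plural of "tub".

tuolb

valsif and zododsuf both end in -f yet inflect differently (luvalsifuv, zozododsuf), so the final letter is not what conditions the rule; the number of vowels is.
"tub" has 1 vowel. The stems with 1 vowel (bod → boold, tak → taolk) insert -ol- after the first vowel.
The other patterns: stems with 2 vowels add lu- … -uv around the stem; stems with 3 vowels repeat the first consonant+vowel as a prefix.
So tub → tuolb.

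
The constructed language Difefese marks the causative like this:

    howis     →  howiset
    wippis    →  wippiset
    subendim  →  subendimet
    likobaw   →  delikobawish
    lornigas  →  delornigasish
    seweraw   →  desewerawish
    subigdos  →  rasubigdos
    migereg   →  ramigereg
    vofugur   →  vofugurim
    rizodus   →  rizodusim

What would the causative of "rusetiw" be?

rusetiwet

howis and lornigas both end in -s yet inflect differently (howiset, delornigasish), so the final letter is not what conditions the rule; the last vowel is.
"rusetiw" has last vowel 'i'. The stems whose last vowel is 'i' (howis → howiset, wippis → wippiset, subendim → subendimet) add -et.
So rusetiw → rusetiwet.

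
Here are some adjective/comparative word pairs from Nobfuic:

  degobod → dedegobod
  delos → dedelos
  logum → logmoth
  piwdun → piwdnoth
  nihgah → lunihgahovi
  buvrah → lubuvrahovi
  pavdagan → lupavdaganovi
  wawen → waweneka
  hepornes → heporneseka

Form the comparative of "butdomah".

piwdun and pavdagan both end in -n yet inflect differently (piwdnoth, lupavdaganovi), so the final letter is not what conditions the rule; the last vowel is.
"butdomah" has last vowel 'a'. The stems whose last vowel is 'a' (nihgah → lunihgahovi, buvrah → lubuvrahovi, pavdagan → lupavdaganovi) add lu- … -ovi around the stem.
The other patterns: stems whose last vowel is 'o' repeat the first consonant+vowel as a prefix; stems whose last vowel is 'u' delete the last vowel and add -oth; stems whose last vowel is 'e' add -eka.
So butdomah → lubutdomahovi.

lubutdomahovi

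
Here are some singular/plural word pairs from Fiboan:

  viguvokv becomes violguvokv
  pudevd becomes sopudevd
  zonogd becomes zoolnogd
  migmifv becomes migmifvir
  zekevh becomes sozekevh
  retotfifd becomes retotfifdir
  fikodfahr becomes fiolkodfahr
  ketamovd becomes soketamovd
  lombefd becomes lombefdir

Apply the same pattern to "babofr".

babofrir

pudevd and retotfifd both end in -d yet inflect differently (sopudevd, retotfifdir), so the final letter is not what conditions the rule; the second-to-last letter is.
"babofr" has second-to-last letter 'f'. The stems whose second-to-last letter is 'f' (retotfifd → retotfifdir, lombefd → lombefdir, migmifv → migmifvir) add -ir.
So babofr → babofrir.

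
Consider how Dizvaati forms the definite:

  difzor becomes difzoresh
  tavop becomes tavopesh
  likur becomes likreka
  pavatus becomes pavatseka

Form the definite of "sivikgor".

difzor and likur both end in -r yet inflect differently (difzoresh, likreka), so the final letter is not what conditions the rule; the last vowel is.
"sivikgor" has last vowel 'o'. The stems whose last vowel is 'o' (difzor → difzoresh, tavop → tavopesh) add -esh.
The other pattern: stems whose last vowel is 'u' delete the last vowel and add -eka.
So sivikgor → sivikgoresh.

sivikgoresh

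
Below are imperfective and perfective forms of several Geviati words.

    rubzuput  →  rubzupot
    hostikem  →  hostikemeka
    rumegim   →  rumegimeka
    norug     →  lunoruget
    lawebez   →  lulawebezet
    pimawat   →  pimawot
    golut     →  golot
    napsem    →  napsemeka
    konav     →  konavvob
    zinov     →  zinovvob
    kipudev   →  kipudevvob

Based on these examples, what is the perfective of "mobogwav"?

napsem and kipudev both have last vowel 'e' yet inflect differently (napsemeka, kipudevvob), so the last vowel is not what conditions the rule; the final letter is.
"mobogwav" ends in -v. The stems ending in -v (konav → konavvob, kipudev → kipudevvob, zinov → zinovvob) double the final consonant and add -ob.
The other patterns: stems ending in -m add -eka; stems ending in -t change the last vowel to 'o'; stems ending in -g or -z add lu- … -et around the stem.
So mobogwav → mobogwavvob.

mobogwavvob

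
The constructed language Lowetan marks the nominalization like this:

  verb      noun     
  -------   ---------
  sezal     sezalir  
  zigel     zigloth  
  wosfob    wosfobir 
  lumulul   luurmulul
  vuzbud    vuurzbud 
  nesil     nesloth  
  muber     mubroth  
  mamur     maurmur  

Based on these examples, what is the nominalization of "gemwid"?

gemwdoth

lumulul and zigel both end in -l yet inflect differently (luurmulul, zigloth), so the final letter is not what conditions the rule; the last vowel is.
"gemwid" has last vowel 'i'. The one such stem in the data (nesil → nesloth) deletes the last vowel and adds -oth (as do zigel, muber), so the same rule applies.
The other patterns: stems whose last vowel is 'u' insert -ur- after the first vowel; stems whose last vowel is 'a' or 'o' add -ir.
So gemwid → gemwdoth.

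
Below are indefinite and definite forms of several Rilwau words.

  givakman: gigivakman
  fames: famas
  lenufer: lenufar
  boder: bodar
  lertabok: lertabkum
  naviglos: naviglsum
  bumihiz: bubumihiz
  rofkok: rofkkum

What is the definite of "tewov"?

fames and naviglos both end in -s yet inflect differently (famas, naviglsum), so the final letter is not what conditions the rule; the last vowel is.
"tewov" has last vowel 'o'. The stems whose last vowel is 'o' (rofkok → rofkkum, naviglos → naviglsum, lertabok → lertabkum) delete the last vowel and add -um.
So tewov → tewvum.

tewvum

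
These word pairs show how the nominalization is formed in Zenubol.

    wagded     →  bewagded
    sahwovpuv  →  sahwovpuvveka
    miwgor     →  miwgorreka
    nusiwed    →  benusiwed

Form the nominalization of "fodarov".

fodarovveka

"fodarov" ends in -v. The one such stem in the data (sahwovpuv → sahwovpuvveka) doubles the final consonant and adds -eka (as does miwgor), so the same rule applies.
The other pattern: stems ending in -d add the prefix be-.
So fodarov → fodarovveka.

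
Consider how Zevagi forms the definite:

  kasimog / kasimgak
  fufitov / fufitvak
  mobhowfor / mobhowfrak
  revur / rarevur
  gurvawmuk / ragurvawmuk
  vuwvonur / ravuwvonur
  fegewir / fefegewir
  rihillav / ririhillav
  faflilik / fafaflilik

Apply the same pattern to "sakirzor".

sakirzrak

"sakirzor" has last vowel 'o'. The stems whose last vowel is 'o' (kasimog → kasimgak, fufitov → fufitvak, mobhowfor → mobhowfrak) delete the last vowel and add -ak.
So sakirzor → sakirzrak.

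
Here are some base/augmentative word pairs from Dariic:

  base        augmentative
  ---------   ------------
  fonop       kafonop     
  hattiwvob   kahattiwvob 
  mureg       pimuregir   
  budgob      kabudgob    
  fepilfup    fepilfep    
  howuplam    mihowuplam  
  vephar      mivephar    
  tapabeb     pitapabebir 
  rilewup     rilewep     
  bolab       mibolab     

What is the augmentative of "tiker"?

pitikerir

bolab and tapabeb both end in -b yet inflect differently (mibolab, pitapabebir), so the final letter is not what conditions the rule; the last vowel is.
"tiker" has last vowel 'e'. The stems whose last vowel is 'e' (mureg → pimuregir, tapabeb → pitapabebir) add pi- … -ir around the stem.
The other patterns: stems whose last vowel is 'u' change the last vowel to 'e'; stems whose last vowel is 'a' add the prefix mi-; stems whose last vowel is 'o' add the prefix ka-.
So tiker → pitikerir.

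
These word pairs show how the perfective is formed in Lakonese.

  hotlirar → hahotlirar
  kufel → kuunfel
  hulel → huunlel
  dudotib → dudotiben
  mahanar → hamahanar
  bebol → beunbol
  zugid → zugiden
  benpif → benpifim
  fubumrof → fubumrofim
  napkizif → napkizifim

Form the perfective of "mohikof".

bebol and fubumrof both have last vowel 'o' yet inflect differently (beunbol, fubumrofim), so the last vowel is not what conditions the rule; the final letter is.
"mohikof" ends in -f. The stems ending in -f (benpif → benpifim, napkizif → napkizifim, fubumrof → fubumrofim) add -im.
The other patterns: stems ending in -l insert -un- after the first vowel; stems ending in -r add the prefix ha-; stems ending in -b or -d add -en.
So mohikof → mohikofim.

mohikofim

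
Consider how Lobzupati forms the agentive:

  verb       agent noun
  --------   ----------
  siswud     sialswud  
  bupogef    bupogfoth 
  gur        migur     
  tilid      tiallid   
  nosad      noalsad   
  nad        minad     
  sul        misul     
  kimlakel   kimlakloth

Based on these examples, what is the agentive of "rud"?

nad and tilid both end in -d yet inflect differently (minad, tiallid), so the final letter is not what conditions the rule; the number of vowels is.
"rud" has 1 vowel. The stems with 1 vowel (sul → misul, nad → minad, gur → migur) add the prefix mi-.
So rud → mirud.

mirud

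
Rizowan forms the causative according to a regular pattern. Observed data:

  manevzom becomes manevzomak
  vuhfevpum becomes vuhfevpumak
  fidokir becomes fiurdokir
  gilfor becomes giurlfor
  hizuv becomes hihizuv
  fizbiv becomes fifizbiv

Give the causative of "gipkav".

"gipkav" ends in -v. The stems ending in -v (hizuv → hihizuv, fizbiv → fifizbiv) repeat the first consonant+vowel as a prefix.
The other patterns: stems ending in -m add -ak; stems ending in -r insert -ur- after the first vowel.
So gipkav → gigipkav.

gigipkav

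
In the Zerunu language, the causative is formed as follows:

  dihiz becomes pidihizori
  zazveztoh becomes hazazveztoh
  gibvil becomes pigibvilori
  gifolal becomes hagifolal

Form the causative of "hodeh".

"hodeh" has 2 vowels. The stems with 2 vowels (gibvil → pigibvilori, dihiz → pidihizori) add pi- … -ori around the stem.
The other pattern: stems with 3 vowels add the prefix ha-.
So hodeh → pihodehori.

pihodehori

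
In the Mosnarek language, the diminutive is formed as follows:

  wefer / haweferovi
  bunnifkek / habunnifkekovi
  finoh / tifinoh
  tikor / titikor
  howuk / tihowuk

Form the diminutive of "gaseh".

hagasehovi

"gaseh" has last vowel 'e'. The stems whose last vowel is 'e' (wefer → haweferovi, bunnifkek → habunnifkekovi) add ha- … -ovi around the stem.
The other pattern: stems whose last vowel is 'o' or 'u' add the prefix ti-.
So gaseh → hagasehovi.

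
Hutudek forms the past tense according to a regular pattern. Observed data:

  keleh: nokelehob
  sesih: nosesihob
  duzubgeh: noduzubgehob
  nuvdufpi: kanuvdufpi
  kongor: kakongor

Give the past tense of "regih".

noregihob

"regih" ends in -h. The stems ending in -h (sesih → nosesihob, duzubgeh → noduzubgehob, keleh → nokelehob) add no- … -ob around the stem.
So regih → noregihob.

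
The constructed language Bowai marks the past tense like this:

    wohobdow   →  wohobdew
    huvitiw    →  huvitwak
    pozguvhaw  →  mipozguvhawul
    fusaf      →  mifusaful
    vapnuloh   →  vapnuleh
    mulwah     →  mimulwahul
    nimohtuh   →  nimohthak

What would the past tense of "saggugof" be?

saggugef

"saggugof" has last vowel 'o'. The stems whose last vowel is 'o' (wohobdow → wohobdew, vapnuloh → vapnuleh) change the last vowel to 'e'.
The other patterns: stems whose last vowel is 'a' add mi- … -ul around the stem; stems whose last vowel is 'i' or 'u' delete the last vowel and add -ak.
So saggugof → saggugef.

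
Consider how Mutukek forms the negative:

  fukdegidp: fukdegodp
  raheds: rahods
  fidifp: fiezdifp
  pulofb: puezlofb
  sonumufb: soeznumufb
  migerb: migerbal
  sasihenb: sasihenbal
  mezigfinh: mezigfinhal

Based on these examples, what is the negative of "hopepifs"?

fukdegidp and fidifp both end in -p yet inflect differently (fukdegodp, fiezdifp), so the final letter is not what conditions the rule; the second-to-last letter is.
"hopepifs" has second-to-last letter 'f'. The stems whose second-to-last letter is 'f' (fidifp → fiezdifp, pulofb → puezlofb, sonumufb → soeznumufb) insert -ez- after the first vowel.
So hopepifs → hoezpepifs.

hoezpepifs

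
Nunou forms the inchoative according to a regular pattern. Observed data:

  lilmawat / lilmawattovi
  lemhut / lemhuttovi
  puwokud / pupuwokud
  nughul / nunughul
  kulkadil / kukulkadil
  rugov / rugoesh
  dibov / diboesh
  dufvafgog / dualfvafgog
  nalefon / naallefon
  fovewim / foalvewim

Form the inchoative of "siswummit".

lemhut and puwokud both have last vowel 'u' yet inflect differently (lemhuttovi, pupuwokud), so the last vowel is not what conditions the rule; the final letter is.
"siswummit" ends in -t. The stems ending in -t (lilmawat → lilmawattovi, lemhut → lemhuttovi) double the final consonant and add -ovi.
The other patterns: stems ending in -d or -l repeat the first consonant+vowel as a prefix; stems ending in -v drop the final letter and add -esh; stems ending in -g, -m or -n insert -al- after the first vowel.
So siswummit → siswummittovi.

siswummittovi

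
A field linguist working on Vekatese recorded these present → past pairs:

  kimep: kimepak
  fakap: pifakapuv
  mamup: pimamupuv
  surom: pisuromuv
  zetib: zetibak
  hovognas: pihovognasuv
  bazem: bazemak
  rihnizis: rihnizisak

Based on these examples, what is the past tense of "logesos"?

rihnizis and hovognas both end in -s yet inflect differently (rihnizisak, pihovognasuv), so the final letter is not what conditions the rule; the last vowel is.
"logesos" has last vowel 'o'. The one such stem in the data (surom → pisuromuv) adds pi- … -uv around the stem, so the same rule applies.
So logesos → pilogesosuv.

pilogesosuv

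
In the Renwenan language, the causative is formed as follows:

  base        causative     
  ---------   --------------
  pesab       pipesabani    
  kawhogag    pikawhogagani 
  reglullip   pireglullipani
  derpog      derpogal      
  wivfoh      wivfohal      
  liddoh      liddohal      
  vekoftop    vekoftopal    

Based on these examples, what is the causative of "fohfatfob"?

derpog and kawhogag both end in -g yet inflect differently (derpogal, pikawhogagani), so the final letter is not what conditions the rule; the last vowel is.
"fohfatfob" has last vowel 'o'. The stems whose last vowel is 'o' (wivfoh → wivfohal, liddoh → liddohal, vekoftop → vekoftopal) add -al.
The other pattern: stems whose last vowel is 'a' or 'i' add pi- … -ani around the stem.
So fohfatfob → fohfatfobal.

fohfatfobal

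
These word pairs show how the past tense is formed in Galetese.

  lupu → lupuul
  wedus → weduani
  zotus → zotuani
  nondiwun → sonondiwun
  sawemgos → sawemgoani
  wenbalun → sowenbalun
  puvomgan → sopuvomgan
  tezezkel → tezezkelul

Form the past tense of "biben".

sobiben

zotus and nondiwun both have last vowel 'u' yet inflect differently (zotuani, sonondiwun), so the last vowel is not what conditions the rule; the final letter is.
"biben" ends in -n. The stems ending in -n (nondiwun → sonondiwun, puvomgan → sopuvomgan, wenbalun → sowenbalun) add the prefix so-.
So biben → sobiben.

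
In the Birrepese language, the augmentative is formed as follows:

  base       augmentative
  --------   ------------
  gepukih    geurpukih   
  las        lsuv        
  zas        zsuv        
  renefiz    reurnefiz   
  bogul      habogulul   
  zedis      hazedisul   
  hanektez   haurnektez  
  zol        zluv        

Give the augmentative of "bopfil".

habopfilul

zol and bogul both end in -l yet inflect differently (zluv, habogulul), so the final letter is not what conditions the rule; the number of vowels is.
"bopfil" has 2 vowels. The stems with 2 vowels (bogul → habogulul, zedis → hazedisul) add ha- … -ul around the stem.
The other patterns: stems with 1 vowel delete the last vowel and add -uv; stems with 3 vowels insert -ur- after the first vowel.
So bopfil → habopfilul.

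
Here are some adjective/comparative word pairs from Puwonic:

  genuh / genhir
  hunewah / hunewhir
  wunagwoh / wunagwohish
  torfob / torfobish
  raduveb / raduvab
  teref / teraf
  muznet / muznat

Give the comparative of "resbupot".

genuh and wunagwoh both end in -h yet inflect differently (genhir, wunagwohish), so the final letter is not what conditions the rule; the last vowel is.
"resbupot" has last vowel 'o'. The stems whose last vowel is 'o' (wunagwoh → wunagwohish, torfob → torfobish) add -ish.
So resbupot → resbupotish.

resbupotish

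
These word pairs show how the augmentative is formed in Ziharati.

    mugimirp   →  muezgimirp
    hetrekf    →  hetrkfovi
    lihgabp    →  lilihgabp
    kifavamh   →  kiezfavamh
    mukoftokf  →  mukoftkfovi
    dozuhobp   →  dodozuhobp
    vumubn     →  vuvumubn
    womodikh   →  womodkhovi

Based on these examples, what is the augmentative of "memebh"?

womodikh and kifavamh both end in -h yet inflect differently (womodkhovi, kiezfavamh), so the final letter is not what conditions the rule; the second-to-last letter is.
"memebh" has second-to-last letter 'b'. The stems whose second-to-last letter is 'b' (vumubn → vuvumubn, dozuhobp → dodozuhobp, lihgabp → lilihgabp) repeat the first consonant+vowel as a prefix.
The other patterns: stems whose second-to-last letter is 'k' delete the last vowel and add -ovi; stems whose second-to-last letter is 'm' or 'r' insert -ez- after the first vowel.
So memebh → mememebh.

mememebh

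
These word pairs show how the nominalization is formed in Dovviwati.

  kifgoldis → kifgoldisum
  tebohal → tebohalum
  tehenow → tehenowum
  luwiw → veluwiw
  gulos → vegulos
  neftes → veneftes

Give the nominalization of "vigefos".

tehenow and luwiw both end in -w yet inflect differently (tehenowum, veluwiw), so the final letter is not what conditions the rule; the number of vowels is.
"vigefos" has 3 vowels. The stems with 3 vowels (kifgoldis → kifgoldisum, tebohal → tebohalum, tehenow → tehenowum) add -um.
So vigefos → vigefosum.

vigefosum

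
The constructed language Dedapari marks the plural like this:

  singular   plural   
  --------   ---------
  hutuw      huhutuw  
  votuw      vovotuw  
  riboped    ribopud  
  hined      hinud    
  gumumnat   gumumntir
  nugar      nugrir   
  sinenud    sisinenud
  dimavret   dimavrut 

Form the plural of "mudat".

mudtir

sinenud and hined both end in -d yet inflect differently (sisinenud, hinud), so the final letter is not what conditions the rule; the last vowel is.
"mudat" has last vowel 'a'. The stems whose last vowel is 'a' (nugar → nugrir, gumumnat → gumumntir) delete the last vowel and add -ir.
The other patterns: stems whose last vowel is 'u' repeat the first consonant+vowel as a prefix; stems whose last vowel is 'e' change the last vowel to 'u'.
So mudat → mudtir.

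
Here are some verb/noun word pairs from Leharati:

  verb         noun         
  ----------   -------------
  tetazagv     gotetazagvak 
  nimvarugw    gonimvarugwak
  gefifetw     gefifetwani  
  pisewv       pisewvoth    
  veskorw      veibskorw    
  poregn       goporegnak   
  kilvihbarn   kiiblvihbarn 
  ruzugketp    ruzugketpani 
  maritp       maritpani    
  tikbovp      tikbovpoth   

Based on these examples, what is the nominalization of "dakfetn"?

"dakfetn" has second-to-last letter 't'. The stems whose second-to-last letter is 't' (gefifetw → gefifetwani, ruzugketp → ruzugketpani, maritp → maritpani) add -ani.
The other patterns: stems whose second-to-last letter is 'g' add go- … -ak around the stem; stems whose second-to-last letter is 'r' insert -ib- after the first vowel; stems whose second-to-last letter is 'v' or 'w' add -oth.
So dakfetn → dakfetnani.

dakfetnani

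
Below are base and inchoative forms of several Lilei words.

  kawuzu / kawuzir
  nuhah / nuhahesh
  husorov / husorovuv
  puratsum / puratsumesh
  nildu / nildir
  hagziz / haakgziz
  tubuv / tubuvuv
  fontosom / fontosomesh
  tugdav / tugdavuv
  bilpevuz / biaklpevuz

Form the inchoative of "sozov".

sozovuv

nildu and tubuv both have last vowel 'u' yet inflect differently (nildir, tubuvuv), so the last vowel is not what conditions the rule; the final letter is.
"sozov" ends in -v. The stems ending in -v (tugdav → tugdavuv, husorov → husorovuv, tubuv → tubuvuv) add -uv.
So sozov → sozovuv.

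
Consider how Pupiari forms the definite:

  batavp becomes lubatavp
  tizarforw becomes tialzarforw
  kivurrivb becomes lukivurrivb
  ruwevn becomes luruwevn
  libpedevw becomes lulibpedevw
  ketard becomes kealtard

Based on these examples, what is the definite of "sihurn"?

sialhurn

libpedevw and tizarforw both end in -w yet inflect differently (lulibpedevw, tialzarforw), so the final letter is not what conditions the rule; the second-to-last letter is.
"sihurn" has second-to-last letter 'r'. The stems whose second-to-last letter is 'r' (tizarforw → tialzarforw, ketard → kealtard) insert -al- after the first vowel.
The other pattern: stems whose second-to-last letter is 'v' add the prefix lu-.
So sihurn → sialhurn.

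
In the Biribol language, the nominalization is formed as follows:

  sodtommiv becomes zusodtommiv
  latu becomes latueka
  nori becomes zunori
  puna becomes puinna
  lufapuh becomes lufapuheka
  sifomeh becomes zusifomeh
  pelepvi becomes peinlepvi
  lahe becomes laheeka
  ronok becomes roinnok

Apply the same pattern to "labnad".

"labnad" begins with l-. The stems beginning with l- (latu → latueka, lufapuh → lufapuheka, lahe → laheeka) add -eka.
The other patterns: stems beginning with n- or s- add the prefix zu-; stems beginning with p- or r- insert -in- after the first vowel.
So labnad → labnadeka.

labnadeka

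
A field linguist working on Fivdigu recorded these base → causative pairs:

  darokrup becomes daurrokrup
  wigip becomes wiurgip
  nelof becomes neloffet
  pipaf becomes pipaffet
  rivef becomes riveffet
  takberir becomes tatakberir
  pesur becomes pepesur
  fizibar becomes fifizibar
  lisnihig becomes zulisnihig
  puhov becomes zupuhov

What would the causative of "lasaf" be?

"lasaf" ends in -f. The stems ending in -f (nelof → neloffet, pipaf → pipaffet, rivef → riveffet) double the final consonant and add -et.
The other patterns: stems ending in -p insert -ur- after the first vowel; stems ending in -r repeat the first consonant+vowel as a prefix; stems ending in -g or -v add the prefix zu-.
So lasaf → lasaffet.

lasaffet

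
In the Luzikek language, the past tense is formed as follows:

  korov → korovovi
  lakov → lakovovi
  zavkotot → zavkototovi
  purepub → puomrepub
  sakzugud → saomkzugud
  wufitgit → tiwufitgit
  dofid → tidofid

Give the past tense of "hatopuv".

haomtopuv

"hatopuv" has last vowel 'u'. The stems whose last vowel is 'u' (purepub → puomrepub, sakzugud → saomkzugud) insert -om- after the first vowel.
So hatopuv → haomtopuv.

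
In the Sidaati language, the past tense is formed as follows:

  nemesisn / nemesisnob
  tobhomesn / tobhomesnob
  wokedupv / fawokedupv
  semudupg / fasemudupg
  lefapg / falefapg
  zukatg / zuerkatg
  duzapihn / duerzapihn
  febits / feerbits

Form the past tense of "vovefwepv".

favovefwepv

"vovefwepv" has second-to-last letter 'p'. The stems whose second-to-last letter is 'p' (wokedupv → fawokedupv, semudupg → fasemudupg, lefapg → falefapg) add the prefix fa-.
The other patterns: stems whose second-to-last letter is 's' add -ob; stems whose second-to-last letter is 'h' or 't' insert -er- after the first vowel.
So vovefwepv → favovefwepv.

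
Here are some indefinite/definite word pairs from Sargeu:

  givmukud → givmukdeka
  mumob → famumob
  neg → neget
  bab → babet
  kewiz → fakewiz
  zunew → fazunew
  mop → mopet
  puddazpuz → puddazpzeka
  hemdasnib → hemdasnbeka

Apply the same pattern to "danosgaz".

bab and mumob both end in -b yet inflect differently (babet, famumob), so the final letter is not what conditions the rule; the number of vowels is.
"danosgaz" has 3 vowels. The stems with 3 vowels (puddazpuz → puddazpzeka, hemdasnib → hemdasnbeka, givmukud → givmukdeka) delete the last vowel and add -eka.
The other patterns: stems with 1 vowel add -et; stems with 2 vowels add the prefix fa-.
So danosgaz → danosgzeka.

danosgzeka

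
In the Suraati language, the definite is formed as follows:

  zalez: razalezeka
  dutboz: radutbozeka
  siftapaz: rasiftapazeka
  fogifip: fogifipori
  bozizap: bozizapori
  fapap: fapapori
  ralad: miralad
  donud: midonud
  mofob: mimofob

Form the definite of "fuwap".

fuwapori

"fuwap" ends in -p. The stems ending in -p (fogifip → fogifipori, bozizap → bozizapori, fapap → fapapori) add -ori.
The other patterns: stems ending in -z add ra- … -eka around the stem; stems ending in -b or -d add the prefix mi-.
So fuwap → fuwapori.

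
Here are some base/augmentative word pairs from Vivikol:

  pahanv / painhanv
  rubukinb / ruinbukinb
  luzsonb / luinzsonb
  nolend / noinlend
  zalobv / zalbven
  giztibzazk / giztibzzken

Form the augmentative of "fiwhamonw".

pahanv and zalobv both end in -v yet inflect differently (painhanv, zalbven), so the final letter is not what conditions the rule; the second-to-last letter is.
"fiwhamonw" has second-to-last letter 'n'. The stems whose second-to-last letter is 'n' (pahanv → painhanv, rubukinb → ruinbukinb, luzsonb → luinzsonb) insert -in- after the first vowel.
The other pattern: stems whose second-to-last letter is 'b' or 'z' delete the last vowel and add -en.
So fiwhamonw → fiinwhamonw.

fiinwhamonw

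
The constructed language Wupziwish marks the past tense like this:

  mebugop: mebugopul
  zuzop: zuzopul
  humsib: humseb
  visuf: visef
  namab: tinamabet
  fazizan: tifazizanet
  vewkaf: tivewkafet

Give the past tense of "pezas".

"pezas" has last vowel 'a'. The stems whose last vowel is 'a' (namab → tinamabet, fazizan → tifazizanet, vewkaf → tivewkafet) add ti- … -et around the stem.
So pezas → tipezaset.

tipezaset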